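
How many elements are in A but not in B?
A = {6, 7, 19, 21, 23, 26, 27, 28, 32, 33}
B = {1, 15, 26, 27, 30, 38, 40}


Set A = {6, 7, 19, 21, 23, 26, 27, 28, 32, 33}
Set B = {1, 15, 26, 27, 30, 38, 40}
A \ B = {6, 7, 19, 21, 23, 28, 32, 33}
|A \ B| = 8

8


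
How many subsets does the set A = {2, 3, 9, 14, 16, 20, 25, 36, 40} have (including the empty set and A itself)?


Set A = {2, 3, 9, 14, 16, 20, 25, 36, 40}
|A| = 9
The power set P(A) contains all subsets of A.
|P(A)| = 2^|A| = 2^9 = 512

512


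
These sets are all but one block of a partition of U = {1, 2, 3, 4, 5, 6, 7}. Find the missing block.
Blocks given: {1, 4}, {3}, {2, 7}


U = {1, 2, 3, 4, 5, 6, 7}
Shown blocks: {1, 4}, {3}, {2, 7}
A partition's blocks are pairwise disjoint and cover U, so the missing block = U \ (union of shown blocks).
Union of shown blocks: {1, 2, 3, 4, 7}
Missing block = U \ (union) = {5, 6}

{5, 6}


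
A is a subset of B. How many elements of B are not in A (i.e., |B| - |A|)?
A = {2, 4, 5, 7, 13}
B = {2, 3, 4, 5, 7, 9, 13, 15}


Set A = {2, 4, 5, 7, 13}, |A| = 5
Set B = {2, 3, 4, 5, 7, 9, 13, 15}, |B| = 8
Since A ⊆ B: B \ A = {3, 9, 15}
|B| - |A| = 8 - 5 = 3

3


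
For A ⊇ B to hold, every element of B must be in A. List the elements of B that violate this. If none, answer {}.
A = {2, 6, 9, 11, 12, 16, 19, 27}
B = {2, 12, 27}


Set A = {2, 6, 9, 11, 12, 16, 19, 27}
Set B = {2, 12, 27}
Check each element of B against A:
2 ∈ A, 12 ∈ A, 27 ∈ A
Elements of B not in A: {}

{}


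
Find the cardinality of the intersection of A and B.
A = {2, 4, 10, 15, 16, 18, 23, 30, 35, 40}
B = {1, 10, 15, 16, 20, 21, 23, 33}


Set A = {2, 4, 10, 15, 16, 18, 23, 30, 35, 40}
Set B = {1, 10, 15, 16, 20, 21, 23, 33}
A ∩ B = {10, 15, 16, 23}
|A ∩ B| = 4

4


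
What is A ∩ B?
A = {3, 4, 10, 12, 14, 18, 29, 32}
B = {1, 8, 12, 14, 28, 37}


Set A = {3, 4, 10, 12, 14, 18, 29, 32}
Set B = {1, 8, 12, 14, 28, 37}
A ∩ B includes only elements in both sets.
Check each element of A against B:
3 ✗, 4 ✗, 10 ✗, 12 ✓, 14 ✓, 18 ✗, 29 ✗, 32 ✗
A ∩ B = {12, 14}

{12, 14}


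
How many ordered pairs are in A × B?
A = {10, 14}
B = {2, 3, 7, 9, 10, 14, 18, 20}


Set A = {10, 14} has 2 elements.
Set B = {2, 3, 7, 9, 10, 14, 18, 20} has 8 elements.
|A × B| = |A| × |B| = 2 × 8 = 16

16


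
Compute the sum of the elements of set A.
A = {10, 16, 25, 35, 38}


Set A = {10, 16, 25, 35, 38}
Sum = 10 + 16 + 25 + 35 + 38 = 124

124


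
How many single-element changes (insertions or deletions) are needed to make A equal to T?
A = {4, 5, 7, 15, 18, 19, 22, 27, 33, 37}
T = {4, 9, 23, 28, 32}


Set A = {4, 5, 7, 15, 18, 19, 22, 27, 33, 37}
Set T = {4, 9, 23, 28, 32}
Elements to remove from A (in A, not in T): {5, 7, 15, 18, 19, 22, 27, 33, 37} → 9 removals
Elements to add to A (in T, not in A): {9, 23, 28, 32} → 4 additions
Total edits = 9 + 4 = 13

13


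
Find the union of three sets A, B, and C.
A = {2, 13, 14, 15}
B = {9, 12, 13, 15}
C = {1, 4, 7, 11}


Set A = {2, 13, 14, 15}
Set B = {9, 12, 13, 15}
Set C = {1, 4, 7, 11}
First, A ∪ B = {2, 9, 12, 13, 14, 15}
Then, (A ∪ B) ∪ C = {1, 2, 4, 7, 9, 11, 12, 13, 14, 15}

{1, 2, 4, 7, 9, 11, 12, 13, 14, 15}


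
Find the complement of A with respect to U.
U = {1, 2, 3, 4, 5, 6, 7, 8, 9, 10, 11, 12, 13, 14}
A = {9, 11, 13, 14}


Universal set U = {1, 2, 3, 4, 5, 6, 7, 8, 9, 10, 11, 12, 13, 14}
Set A = {9, 11, 13, 14}
A' = U \ A = elements in U but not in A
Checking each element of U:
1 (not in A, include), 2 (not in A, include), 3 (not in A, include), 4 (not in A, include), 5 (not in A, include), 6 (not in A, include), 7 (not in A, include), 8 (not in A, include), 9 (in A, exclude), 10 (not in A, include), 11 (in A, exclude), 12 (not in A, include), 13 (in A, exclude), 14 (in A, exclude)
A' = {1, 2, 3, 4, 5, 6, 7, 8, 10, 12}

{1, 2, 3, 4, 5, 6, 7, 8, 10, 12}


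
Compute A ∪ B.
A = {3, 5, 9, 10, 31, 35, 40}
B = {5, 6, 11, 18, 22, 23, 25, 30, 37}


Set A = {3, 5, 9, 10, 31, 35, 40}
Set B = {5, 6, 11, 18, 22, 23, 25, 30, 37}
A ∪ B includes all elements in either set.
Elements from A: {3, 5, 9, 10, 31, 35, 40}
Elements from B not already included: {6, 11, 18, 22, 23, 25, 30, 37}
A ∪ B = {3, 5, 6, 9, 10, 11, 18, 22, 23, 25, 30, 31, 35, 37, 40}

{3, 5, 6, 9, 10, 11, 18, 22, 23, 25, 30, 31, 35, 37, 40}


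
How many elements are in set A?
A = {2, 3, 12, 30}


Set A = {2, 3, 12, 30}
Listing elements: 2, 3, 12, 30
Counting: 4 elements
|A| = 4

4


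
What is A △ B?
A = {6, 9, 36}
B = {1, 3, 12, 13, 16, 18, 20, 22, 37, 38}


Set A = {6, 9, 36}
Set B = {1, 3, 12, 13, 16, 18, 20, 22, 37, 38}
A △ B = (A \ B) ∪ (B \ A)
Elements in A but not B: {6, 9, 36}
Elements in B but not A: {1, 3, 12, 13, 16, 18, 20, 22, 37, 38}
A △ B = {1, 3, 6, 9, 12, 13, 16, 18, 20, 22, 36, 37, 38}

{1, 3, 6, 9, 12, 13, 16, 18, 20, 22, 36, 37, 38}


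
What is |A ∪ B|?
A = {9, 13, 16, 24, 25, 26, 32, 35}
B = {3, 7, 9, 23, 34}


Set A = {9, 13, 16, 24, 25, 26, 32, 35}, |A| = 8
Set B = {3, 7, 9, 23, 34}, |B| = 5
A ∩ B = {9}, |A ∩ B| = 1
|A ∪ B| = |A| + |B| - |A ∩ B| = 8 + 5 - 1 = 12

12


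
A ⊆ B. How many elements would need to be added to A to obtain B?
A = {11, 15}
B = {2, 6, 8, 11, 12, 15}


Set A = {11, 15}, |A| = 2
Set B = {2, 6, 8, 11, 12, 15}, |B| = 6
Since A ⊆ B: B \ A = {2, 6, 8, 12}
|B| - |A| = 6 - 2 = 4

4


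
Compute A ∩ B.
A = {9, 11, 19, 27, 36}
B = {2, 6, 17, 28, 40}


Set A = {9, 11, 19, 27, 36}
Set B = {2, 6, 17, 28, 40}
A ∩ B includes only elements in both sets.
Check each element of A against B:
9 ✗, 11 ✗, 19 ✗, 27 ✗, 36 ✗
A ∩ B = {}

{}


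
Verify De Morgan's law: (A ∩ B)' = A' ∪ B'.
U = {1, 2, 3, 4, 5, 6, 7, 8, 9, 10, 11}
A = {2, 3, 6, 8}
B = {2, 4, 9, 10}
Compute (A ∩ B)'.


U = {1, 2, 3, 4, 5, 6, 7, 8, 9, 10, 11}
A = {2, 3, 6, 8}, B = {2, 4, 9, 10}
A ∩ B = {2}
(A ∩ B)' = U \ (A ∩ B) = {1, 3, 4, 5, 6, 7, 8, 9, 10, 11}
Verification via A' ∪ B': A' = {1, 4, 5, 7, 9, 10, 11}, B' = {1, 3, 5, 6, 7, 8, 11}
A' ∪ B' = {1, 3, 4, 5, 6, 7, 8, 9, 10, 11} ✓

{1, 3, 4, 5, 6, 7, 8, 9, 10, 11}


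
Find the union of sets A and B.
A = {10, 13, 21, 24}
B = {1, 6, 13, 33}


Set A = {10, 13, 21, 24}
Set B = {1, 6, 13, 33}
A ∪ B includes all elements in either set.
Elements from A: {10, 13, 21, 24}
Elements from B not already included: {1, 6, 33}
A ∪ B = {1, 6, 10, 13, 21, 24, 33}

{1, 6, 10, 13, 21, 24, 33}


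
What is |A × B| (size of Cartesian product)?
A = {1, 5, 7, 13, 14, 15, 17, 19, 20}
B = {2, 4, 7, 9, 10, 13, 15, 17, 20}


Set A = {1, 5, 7, 13, 14, 15, 17, 19, 20} has 9 elements.
Set B = {2, 4, 7, 9, 10, 13, 15, 17, 20} has 9 elements.
|A × B| = |A| × |B| = 9 × 9 = 81

81


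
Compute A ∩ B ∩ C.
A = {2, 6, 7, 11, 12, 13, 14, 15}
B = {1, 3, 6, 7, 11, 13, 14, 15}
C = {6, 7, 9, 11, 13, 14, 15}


Set A = {2, 6, 7, 11, 12, 13, 14, 15}
Set B = {1, 3, 6, 7, 11, 13, 14, 15}
Set C = {6, 7, 9, 11, 13, 14, 15}
First, A ∩ B = {6, 7, 11, 13, 14, 15}
Then, (A ∩ B) ∩ C = {6, 7, 11, 13, 14, 15}

{6, 7, 11, 13, 14, 15}


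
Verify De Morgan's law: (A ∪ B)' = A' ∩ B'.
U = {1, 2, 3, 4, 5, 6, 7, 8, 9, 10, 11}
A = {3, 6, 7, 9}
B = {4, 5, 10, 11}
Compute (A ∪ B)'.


U = {1, 2, 3, 4, 5, 6, 7, 8, 9, 10, 11}
A = {3, 6, 7, 9}, B = {4, 5, 10, 11}
A ∪ B = {3, 4, 5, 6, 7, 9, 10, 11}
(A ∪ B)' = U \ (A ∪ B) = {1, 2, 8}
Verification via A' ∩ B': A' = {1, 2, 4, 5, 8, 10, 11}, B' = {1, 2, 3, 6, 7, 8, 9}
A' ∩ B' = {1, 2, 8} ✓

{1, 2, 8}


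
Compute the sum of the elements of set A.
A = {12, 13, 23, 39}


Set A = {12, 13, 23, 39}
Sum = 12 + 13 + 23 + 39 = 87

87


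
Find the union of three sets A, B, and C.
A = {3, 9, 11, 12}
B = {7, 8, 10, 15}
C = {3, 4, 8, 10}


Set A = {3, 9, 11, 12}
Set B = {7, 8, 10, 15}
Set C = {3, 4, 8, 10}
First, A ∪ B = {3, 7, 8, 9, 10, 11, 12, 15}
Then, (A ∪ B) ∪ C = {3, 4, 7, 8, 9, 10, 11, 12, 15}

{3, 4, 7, 8, 9, 10, 11, 12, 15}


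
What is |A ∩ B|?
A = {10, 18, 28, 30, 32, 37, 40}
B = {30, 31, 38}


Set A = {10, 18, 28, 30, 32, 37, 40}
Set B = {30, 31, 38}
A ∩ B = {30}
|A ∩ B| = 1

1


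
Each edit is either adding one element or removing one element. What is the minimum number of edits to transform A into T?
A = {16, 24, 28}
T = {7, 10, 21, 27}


Set A = {16, 24, 28}
Set T = {7, 10, 21, 27}
Elements to remove from A (in A, not in T): {16, 24, 28} → 3 removals
Elements to add to A (in T, not in A): {7, 10, 21, 27} → 4 additions
Total edits = 3 + 4 = 7

7


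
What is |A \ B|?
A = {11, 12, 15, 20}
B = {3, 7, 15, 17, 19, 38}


Set A = {11, 12, 15, 20}
Set B = {3, 7, 15, 17, 19, 38}
A \ B = {11, 12, 20}
|A \ B| = 3

3


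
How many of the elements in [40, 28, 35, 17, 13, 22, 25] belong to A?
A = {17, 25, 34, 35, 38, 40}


Set A = {17, 25, 34, 35, 38, 40}
Candidates: [40, 28, 35, 17, 13, 22, 25]
Check each candidate:
40 ∈ A, 28 ∉ A, 35 ∈ A, 17 ∈ A, 13 ∉ A, 22 ∉ A, 25 ∈ A
Count of candidates in A: 4

4


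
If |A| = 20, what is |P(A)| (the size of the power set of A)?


The set has 20 elements.
The power set contains all possible subsets.
|P(A)| = 2^|A| = 2^20 = 1048576

1048576


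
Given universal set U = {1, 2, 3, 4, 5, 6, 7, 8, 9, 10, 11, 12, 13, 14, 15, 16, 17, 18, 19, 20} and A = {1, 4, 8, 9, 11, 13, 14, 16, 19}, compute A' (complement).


Universal set U = {1, 2, 3, 4, 5, 6, 7, 8, 9, 10, 11, 12, 13, 14, 15, 16, 17, 18, 19, 20}
Set A = {1, 4, 8, 9, 11, 13, 14, 16, 19}
A' = U \ A = elements in U but not in A
Checking each element of U:
1 (in A, exclude), 2 (not in A, include), 3 (not in A, include), 4 (in A, exclude), 5 (not in A, include), 6 (not in A, include), 7 (not in A, include), 8 (in A, exclude), 9 (in A, exclude), 10 (not in A, include), 11 (in A, exclude), 12 (not in A, include), 13 (in A, exclude), 14 (in A, exclude), 15 (not in A, include), 16 (in A, exclude), 17 (not in A, include), 18 (not in A, include), 19 (in A, exclude), 20 (not in A, include)
A' = {2, 3, 5, 6, 7, 10, 12, 15, 17, 18, 20}

{2, 3, 5, 6, 7, 10, 12, 15, 17, 18, 20}


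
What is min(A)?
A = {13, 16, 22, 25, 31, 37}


Set A = {13, 16, 22, 25, 31, 37}
Elements in ascending order: 13, 16, 22, 25, 31, 37
The smallest element is 13.

13


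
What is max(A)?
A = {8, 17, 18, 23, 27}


Set A = {8, 17, 18, 23, 27}
Elements in ascending order: 8, 17, 18, 23, 27
The largest element is 27.

27


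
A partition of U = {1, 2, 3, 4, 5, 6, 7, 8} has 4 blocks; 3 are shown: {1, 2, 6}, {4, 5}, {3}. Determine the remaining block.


U = {1, 2, 3, 4, 5, 6, 7, 8}
Shown blocks: {1, 2, 6}, {4, 5}, {3}
A partition's blocks are pairwise disjoint and cover U, so the missing block = U \ (union of shown blocks).
Union of shown blocks: {1, 2, 3, 4, 5, 6}
Missing block = U \ (union) = {7, 8}

{7, 8}


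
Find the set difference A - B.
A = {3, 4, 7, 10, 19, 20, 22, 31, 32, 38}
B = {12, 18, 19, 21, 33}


Set A = {3, 4, 7, 10, 19, 20, 22, 31, 32, 38}
Set B = {12, 18, 19, 21, 33}
A \ B includes elements in A that are not in B.
Check each element of A:
3 (not in B, keep), 4 (not in B, keep), 7 (not in B, keep), 10 (not in B, keep), 19 (in B, remove), 20 (not in B, keep), 22 (not in B, keep), 31 (not in B, keep), 32 (not in B, keep), 38 (not in B, keep)
A \ B = {3, 4, 7, 10, 20, 22, 31, 32, 38}

{3, 4, 7, 10, 20, 22, 31, 32, 38}


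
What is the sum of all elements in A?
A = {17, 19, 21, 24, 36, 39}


Set A = {17, 19, 21, 24, 36, 39}
Sum = 17 + 19 + 21 + 24 + 36 + 39 = 156

156


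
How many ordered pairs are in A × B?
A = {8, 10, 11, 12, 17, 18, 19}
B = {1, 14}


Set A = {8, 10, 11, 12, 17, 18, 19} has 7 elements.
Set B = {1, 14} has 2 elements.
|A × B| = |A| × |B| = 7 × 2 = 14

14


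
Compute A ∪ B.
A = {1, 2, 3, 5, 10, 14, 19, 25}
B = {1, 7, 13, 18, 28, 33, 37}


Set A = {1, 2, 3, 5, 10, 14, 19, 25}
Set B = {1, 7, 13, 18, 28, 33, 37}
A ∪ B includes all elements in either set.
Elements from A: {1, 2, 3, 5, 10, 14, 19, 25}
Elements from B not already included: {7, 13, 18, 28, 33, 37}
A ∪ B = {1, 2, 3, 5, 7, 10, 13, 14, 18, 19, 25, 28, 33, 37}

{1, 2, 3, 5, 7, 10, 13, 14, 18, 19, 25, 28, 33, 37}


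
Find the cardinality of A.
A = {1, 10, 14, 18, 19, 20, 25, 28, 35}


Set A = {1, 10, 14, 18, 19, 20, 25, 28, 35}
Listing elements: 1, 10, 14, 18, 19, 20, 25, 28, 35
Counting: 9 elements
|A| = 9

9


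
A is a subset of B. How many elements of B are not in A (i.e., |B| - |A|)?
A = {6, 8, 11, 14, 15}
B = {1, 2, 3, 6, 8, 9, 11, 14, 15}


Set A = {6, 8, 11, 14, 15}, |A| = 5
Set B = {1, 2, 3, 6, 8, 9, 11, 14, 15}, |B| = 9
Since A ⊆ B: B \ A = {1, 2, 3, 9}
|B| - |A| = 9 - 5 = 4

4


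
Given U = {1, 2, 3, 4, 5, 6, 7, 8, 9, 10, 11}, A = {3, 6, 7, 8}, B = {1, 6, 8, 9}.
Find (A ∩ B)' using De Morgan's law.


U = {1, 2, 3, 4, 5, 6, 7, 8, 9, 10, 11}
A = {3, 6, 7, 8}, B = {1, 6, 8, 9}
A ∩ B = {6, 8}
(A ∩ B)' = U \ (A ∩ B) = {1, 2, 3, 4, 5, 7, 9, 10, 11}
Verification via A' ∪ B': A' = {1, 2, 4, 5, 9, 10, 11}, B' = {2, 3, 4, 5, 7, 10, 11}
A' ∪ B' = {1, 2, 3, 4, 5, 7, 9, 10, 11} ✓

{1, 2, 3, 4, 5, 7, 9, 10, 11}


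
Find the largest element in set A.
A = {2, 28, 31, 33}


Set A = {2, 28, 31, 33}
Elements in ascending order: 2, 28, 31, 33
The largest element is 33.

33


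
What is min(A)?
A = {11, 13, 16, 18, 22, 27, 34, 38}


Set A = {11, 13, 16, 18, 22, 27, 34, 38}
Elements in ascending order: 11, 13, 16, 18, 22, 27, 34, 38
The smallest element is 11.

11


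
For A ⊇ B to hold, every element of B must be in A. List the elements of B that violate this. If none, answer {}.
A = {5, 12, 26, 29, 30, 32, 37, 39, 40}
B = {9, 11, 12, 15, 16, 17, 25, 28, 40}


Set A = {5, 12, 26, 29, 30, 32, 37, 39, 40}
Set B = {9, 11, 12, 15, 16, 17, 25, 28, 40}
Check each element of B against A:
9 ∉ A (include), 11 ∉ A (include), 12 ∈ A, 15 ∉ A (include), 16 ∉ A (include), 17 ∉ A (include), 25 ∉ A (include), 28 ∉ A (include), 40 ∈ A
Elements of B not in A: {9, 11, 15, 16, 17, 25, 28}

{9, 11, 15, 16, 17, 25, 28}


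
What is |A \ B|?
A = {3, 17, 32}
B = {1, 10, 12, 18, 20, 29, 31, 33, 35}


Set A = {3, 17, 32}
Set B = {1, 10, 12, 18, 20, 29, 31, 33, 35}
A \ B = {3, 17, 32}
|A \ B| = 3

3


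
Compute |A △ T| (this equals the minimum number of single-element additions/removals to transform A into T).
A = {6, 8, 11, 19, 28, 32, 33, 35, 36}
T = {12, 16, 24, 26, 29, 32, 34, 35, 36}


Set A = {6, 8, 11, 19, 28, 32, 33, 35, 36}
Set T = {12, 16, 24, 26, 29, 32, 34, 35, 36}
Elements to remove from A (in A, not in T): {6, 8, 11, 19, 28, 33} → 6 removals
Elements to add to A (in T, not in A): {12, 16, 24, 26, 29, 34} → 6 additions
Total edits = 6 + 6 = 12

12


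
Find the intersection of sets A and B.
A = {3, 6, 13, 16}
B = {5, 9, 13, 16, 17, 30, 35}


Set A = {3, 6, 13, 16}
Set B = {5, 9, 13, 16, 17, 30, 35}
A ∩ B includes only elements in both sets.
Check each element of A against B:
3 ✗, 6 ✗, 13 ✓, 16 ✓
A ∩ B = {13, 16}

{13, 16}


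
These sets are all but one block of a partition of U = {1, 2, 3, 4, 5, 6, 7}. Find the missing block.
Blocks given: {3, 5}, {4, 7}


U = {1, 2, 3, 4, 5, 6, 7}
Shown blocks: {3, 5}, {4, 7}
A partition's blocks are pairwise disjoint and cover U, so the missing block = U \ (union of shown blocks).
Union of shown blocks: {3, 4, 5, 7}
Missing block = U \ (union) = {1, 2, 6}

{1, 2, 6}


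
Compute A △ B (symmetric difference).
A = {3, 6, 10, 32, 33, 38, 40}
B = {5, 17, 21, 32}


Set A = {3, 6, 10, 32, 33, 38, 40}
Set B = {5, 17, 21, 32}
A △ B = (A \ B) ∪ (B \ A)
Elements in A but not B: {3, 6, 10, 33, 38, 40}
Elements in B but not A: {5, 17, 21}
A △ B = {3, 5, 6, 10, 17, 21, 33, 38, 40}

{3, 5, 6, 10, 17, 21, 33, 38, 40}


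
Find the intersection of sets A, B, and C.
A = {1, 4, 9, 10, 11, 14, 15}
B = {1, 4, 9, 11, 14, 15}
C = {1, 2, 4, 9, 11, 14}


Set A = {1, 4, 9, 10, 11, 14, 15}
Set B = {1, 4, 9, 11, 14, 15}
Set C = {1, 2, 4, 9, 11, 14}
First, A ∩ B = {1, 4, 9, 11, 14, 15}
Then, (A ∩ B) ∩ C = {1, 4, 9, 11, 14}

{1, 4, 9, 11, 14}


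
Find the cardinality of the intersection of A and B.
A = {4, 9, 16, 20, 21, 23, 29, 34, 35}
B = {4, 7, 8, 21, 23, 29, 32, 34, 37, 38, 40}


Set A = {4, 9, 16, 20, 21, 23, 29, 34, 35}
Set B = {4, 7, 8, 21, 23, 29, 32, 34, 37, 38, 40}
A ∩ B = {4, 21, 23, 29, 34}
|A ∩ B| = 5

5


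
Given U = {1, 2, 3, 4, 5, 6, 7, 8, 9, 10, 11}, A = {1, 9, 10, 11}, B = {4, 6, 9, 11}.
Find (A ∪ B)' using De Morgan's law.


U = {1, 2, 3, 4, 5, 6, 7, 8, 9, 10, 11}
A = {1, 9, 10, 11}, B = {4, 6, 9, 11}
A ∪ B = {1, 4, 6, 9, 10, 11}
(A ∪ B)' = U \ (A ∪ B) = {2, 3, 5, 7, 8}
Verification via A' ∩ B': A' = {2, 3, 4, 5, 6, 7, 8}, B' = {1, 2, 3, 5, 7, 8, 10}
A' ∩ B' = {2, 3, 5, 7, 8} ✓

{2, 3, 5, 7, 8}


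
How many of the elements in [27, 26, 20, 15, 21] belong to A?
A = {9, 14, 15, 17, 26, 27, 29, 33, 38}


Set A = {9, 14, 15, 17, 26, 27, 29, 33, 38}
Candidates: [27, 26, 20, 15, 21]
Check each candidate:
27 ∈ A, 26 ∈ A, 20 ∉ A, 15 ∈ A, 21 ∉ A
Count of candidates in A: 3

3


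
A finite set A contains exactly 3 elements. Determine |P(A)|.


The set has 3 elements.
The power set contains all possible subsets.
|P(A)| = 2^|A| = 2^3 = 8

8


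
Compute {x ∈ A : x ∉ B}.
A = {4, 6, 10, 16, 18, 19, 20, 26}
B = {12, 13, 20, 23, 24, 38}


Set A = {4, 6, 10, 16, 18, 19, 20, 26}
Set B = {12, 13, 20, 23, 24, 38}
Check each element of A against B:
4 ∉ B (include), 6 ∉ B (include), 10 ∉ B (include), 16 ∉ B (include), 18 ∉ B (include), 19 ∉ B (include), 20 ∈ B, 26 ∉ B (include)
Elements of A not in B: {4, 6, 10, 16, 18, 19, 26}

{4, 6, 10, 16, 18, 19, 26}


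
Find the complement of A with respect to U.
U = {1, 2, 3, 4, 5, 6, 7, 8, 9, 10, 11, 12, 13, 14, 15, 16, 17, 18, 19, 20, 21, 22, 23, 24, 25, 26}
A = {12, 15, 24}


Universal set U = {1, 2, 3, 4, 5, 6, 7, 8, 9, 10, 11, 12, 13, 14, 15, 16, 17, 18, 19, 20, 21, 22, 23, 24, 25, 26}
Set A = {12, 15, 24}
A' = U \ A = elements in U but not in A
Checking each element of U:
1 (not in A, include), 2 (not in A, include), 3 (not in A, include), 4 (not in A, include), 5 (not in A, include), 6 (not in A, include), 7 (not in A, include), 8 (not in A, include), 9 (not in A, include), 10 (not in A, include), 11 (not in A, include), 12 (in A, exclude), 13 (not in A, include), 14 (not in A, include), 15 (in A, exclude), 16 (not in A, include), 17 (not in A, include), 18 (not in A, include), 19 (not in A, include), 20 (not in A, include), 21 (not in A, include), 22 (not in A, include), 23 (not in A, include), 24 (in A, exclude), 25 (not in A, include), 26 (not in A, include)
A' = {1, 2, 3, 4, 5, 6, 7, 8, 9, 10, 11, 13, 14, 16, 17, 18, 19, 20, 21, 22, 23, 25, 26}

{1, 2, 3, 4, 5, 6, 7, 8, 9, 10, 11, 13, 14, 16, 17, 18, 19, 20, 21, 22, 23, 25, 26}


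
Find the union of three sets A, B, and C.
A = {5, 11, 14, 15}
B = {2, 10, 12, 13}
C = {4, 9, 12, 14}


Set A = {5, 11, 14, 15}
Set B = {2, 10, 12, 13}
Set C = {4, 9, 12, 14}
First, A ∪ B = {2, 5, 10, 11, 12, 13, 14, 15}
Then, (A ∪ B) ∪ C = {2, 4, 5, 9, 10, 11, 12, 13, 14, 15}

{2, 4, 5, 9, 10, 11, 12, 13, 14, 15}


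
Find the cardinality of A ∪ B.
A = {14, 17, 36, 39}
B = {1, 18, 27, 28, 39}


Set A = {14, 17, 36, 39}, |A| = 4
Set B = {1, 18, 27, 28, 39}, |B| = 5
A ∩ B = {39}, |A ∩ B| = 1
|A ∪ B| = |A| + |B| - |A ∩ B| = 4 + 5 - 1 = 8

8


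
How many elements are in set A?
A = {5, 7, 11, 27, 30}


Set A = {5, 7, 11, 27, 30}
Listing elements: 5, 7, 11, 27, 30
Counting: 5 elements
|A| = 5

5


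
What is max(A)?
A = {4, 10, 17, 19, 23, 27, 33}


Set A = {4, 10, 17, 19, 23, 27, 33}
Elements in ascending order: 4, 10, 17, 19, 23, 27, 33
The largest element is 33.

33


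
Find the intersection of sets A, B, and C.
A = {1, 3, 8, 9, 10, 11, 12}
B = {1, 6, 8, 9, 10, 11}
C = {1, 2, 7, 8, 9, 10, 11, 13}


Set A = {1, 3, 8, 9, 10, 11, 12}
Set B = {1, 6, 8, 9, 10, 11}
Set C = {1, 2, 7, 8, 9, 10, 11, 13}
First, A ∩ B = {1, 8, 9, 10, 11}
Then, (A ∩ B) ∩ C = {1, 8, 9, 10, 11}

{1, 8, 9, 10, 11}


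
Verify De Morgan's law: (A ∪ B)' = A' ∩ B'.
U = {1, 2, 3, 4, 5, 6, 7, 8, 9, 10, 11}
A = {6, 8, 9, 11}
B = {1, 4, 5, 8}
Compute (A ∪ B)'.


U = {1, 2, 3, 4, 5, 6, 7, 8, 9, 10, 11}
A = {6, 8, 9, 11}, B = {1, 4, 5, 8}
A ∪ B = {1, 4, 5, 6, 8, 9, 11}
(A ∪ B)' = U \ (A ∪ B) = {2, 3, 7, 10}
Verification via A' ∩ B': A' = {1, 2, 3, 4, 5, 7, 10}, B' = {2, 3, 6, 7, 9, 10, 11}
A' ∩ B' = {2, 3, 7, 10} ✓

{2, 3, 7, 10}


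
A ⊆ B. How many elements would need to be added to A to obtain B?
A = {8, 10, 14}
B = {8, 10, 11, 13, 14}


Set A = {8, 10, 14}, |A| = 3
Set B = {8, 10, 11, 13, 14}, |B| = 5
Since A ⊆ B: B \ A = {11, 13}
|B| - |A| = 5 - 3 = 2

2


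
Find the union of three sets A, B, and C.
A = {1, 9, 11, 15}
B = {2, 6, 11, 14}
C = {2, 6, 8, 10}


Set A = {1, 9, 11, 15}
Set B = {2, 6, 11, 14}
Set C = {2, 6, 8, 10}
First, A ∪ B = {1, 2, 6, 9, 11, 14, 15}
Then, (A ∪ B) ∪ C = {1, 2, 6, 8, 9, 10, 11, 14, 15}

{1, 2, 6, 8, 9, 10, 11, 14, 15}


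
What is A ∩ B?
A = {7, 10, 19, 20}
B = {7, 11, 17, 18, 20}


Set A = {7, 10, 19, 20}
Set B = {7, 11, 17, 18, 20}
A ∩ B includes only elements in both sets.
Check each element of A against B:
7 ✓, 10 ✗, 19 ✗, 20 ✓
A ∩ B = {7, 20}

{7, 20}


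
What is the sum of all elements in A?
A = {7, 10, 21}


Set A = {7, 10, 21}
Sum = 7 + 10 + 21 = 38

38


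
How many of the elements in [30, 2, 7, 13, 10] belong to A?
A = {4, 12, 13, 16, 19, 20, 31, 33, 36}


Set A = {4, 12, 13, 16, 19, 20, 31, 33, 36}
Candidates: [30, 2, 7, 13, 10]
Check each candidate:
30 ∉ A, 2 ∉ A, 7 ∉ A, 13 ∈ A, 10 ∉ A
Count of candidates in A: 1

1


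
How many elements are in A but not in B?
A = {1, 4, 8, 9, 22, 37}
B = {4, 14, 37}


Set A = {1, 4, 8, 9, 22, 37}
Set B = {4, 14, 37}
A \ B = {1, 8, 9, 22}
|A \ B| = 4

4


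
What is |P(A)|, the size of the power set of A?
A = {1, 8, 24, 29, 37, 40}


Set A = {1, 8, 24, 29, 37, 40}
|A| = 6
The power set P(A) contains all subsets of A.
|P(A)| = 2^|A| = 2^6 = 64

64


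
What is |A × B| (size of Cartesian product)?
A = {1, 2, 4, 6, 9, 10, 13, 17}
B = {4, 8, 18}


Set A = {1, 2, 4, 6, 9, 10, 13, 17} has 8 elements.
Set B = {4, 8, 18} has 3 elements.
|A × B| = |A| × |B| = 8 × 3 = 24

24


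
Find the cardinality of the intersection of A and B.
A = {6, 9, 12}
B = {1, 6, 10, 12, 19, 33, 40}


Set A = {6, 9, 12}
Set B = {1, 6, 10, 12, 19, 33, 40}
A ∩ B = {6, 12}
|A ∩ B| = 2

2


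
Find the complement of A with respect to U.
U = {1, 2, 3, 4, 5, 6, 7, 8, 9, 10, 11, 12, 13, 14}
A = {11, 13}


Universal set U = {1, 2, 3, 4, 5, 6, 7, 8, 9, 10, 11, 12, 13, 14}
Set A = {11, 13}
A' = U \ A = elements in U but not in A
Checking each element of U:
1 (not in A, include), 2 (not in A, include), 3 (not in A, include), 4 (not in A, include), 5 (not in A, include), 6 (not in A, include), 7 (not in A, include), 8 (not in A, include), 9 (not in A, include), 10 (not in A, include), 11 (in A, exclude), 12 (not in A, include), 13 (in A, exclude), 14 (not in A, include)
A' = {1, 2, 3, 4, 5, 6, 7, 8, 9, 10, 12, 14}

{1, 2, 3, 4, 5, 6, 7, 8, 9, 10, 12, 14}


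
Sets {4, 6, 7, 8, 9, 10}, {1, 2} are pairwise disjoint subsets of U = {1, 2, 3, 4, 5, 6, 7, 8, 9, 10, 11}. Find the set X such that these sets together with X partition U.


U = {1, 2, 3, 4, 5, 6, 7, 8, 9, 10, 11}
Shown blocks: {4, 6, 7, 8, 9, 10}, {1, 2}
A partition's blocks are pairwise disjoint and cover U, so the missing block = U \ (union of shown blocks).
Union of shown blocks: {1, 2, 4, 6, 7, 8, 9, 10}
Missing block = U \ (union) = {3, 5, 11}

{3, 5, 11}


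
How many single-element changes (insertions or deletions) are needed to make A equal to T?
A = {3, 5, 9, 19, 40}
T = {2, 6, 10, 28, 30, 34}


Set A = {3, 5, 9, 19, 40}
Set T = {2, 6, 10, 28, 30, 34}
Elements to remove from A (in A, not in T): {3, 5, 9, 19, 40} → 5 removals
Elements to add to A (in T, not in A): {2, 6, 10, 28, 30, 34} → 6 additions
Total edits = 5 + 6 = 11

11


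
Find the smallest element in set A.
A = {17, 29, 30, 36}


Set A = {17, 29, 30, 36}
Elements in ascending order: 17, 29, 30, 36
The smallest element is 17.

17


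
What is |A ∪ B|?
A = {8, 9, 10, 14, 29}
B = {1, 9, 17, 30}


Set A = {8, 9, 10, 14, 29}, |A| = 5
Set B = {1, 9, 17, 30}, |B| = 4
A ∩ B = {9}, |A ∩ B| = 1
|A ∪ B| = |A| + |B| - |A ∩ B| = 5 + 4 - 1 = 8

8


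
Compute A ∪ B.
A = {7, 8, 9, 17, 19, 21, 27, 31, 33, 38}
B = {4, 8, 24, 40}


Set A = {7, 8, 9, 17, 19, 21, 27, 31, 33, 38}
Set B = {4, 8, 24, 40}
A ∪ B includes all elements in either set.
Elements from A: {7, 8, 9, 17, 19, 21, 27, 31, 33, 38}
Elements from B not already included: {4, 24, 40}
A ∪ B = {4, 7, 8, 9, 17, 19, 21, 24, 27, 31, 33, 38, 40}

{4, 7, 8, 9, 17, 19, 21, 24, 27, 31, 33, 38, 40}


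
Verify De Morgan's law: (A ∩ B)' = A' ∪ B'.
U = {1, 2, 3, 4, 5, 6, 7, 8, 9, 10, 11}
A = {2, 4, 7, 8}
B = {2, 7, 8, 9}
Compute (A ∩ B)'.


U = {1, 2, 3, 4, 5, 6, 7, 8, 9, 10, 11}
A = {2, 4, 7, 8}, B = {2, 7, 8, 9}
A ∩ B = {2, 7, 8}
(A ∩ B)' = U \ (A ∩ B) = {1, 3, 4, 5, 6, 9, 10, 11}
Verification via A' ∪ B': A' = {1, 3, 5, 6, 9, 10, 11}, B' = {1, 3, 4, 5, 6, 10, 11}
A' ∪ B' = {1, 3, 4, 5, 6, 9, 10, 11} ✓

{1, 3, 4, 5, 6, 9, 10, 11}


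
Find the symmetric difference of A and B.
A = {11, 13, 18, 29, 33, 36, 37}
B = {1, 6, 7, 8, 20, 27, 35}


Set A = {11, 13, 18, 29, 33, 36, 37}
Set B = {1, 6, 7, 8, 20, 27, 35}
A △ B = (A \ B) ∪ (B \ A)
Elements in A but not B: {11, 13, 18, 29, 33, 36, 37}
Elements in B but not A: {1, 6, 7, 8, 20, 27, 35}
A △ B = {1, 6, 7, 8, 11, 13, 18, 20, 27, 29, 33, 35, 36, 37}

{1, 6, 7, 8, 11, 13, 18, 20, 27, 29, 33, 35, 36, 37}


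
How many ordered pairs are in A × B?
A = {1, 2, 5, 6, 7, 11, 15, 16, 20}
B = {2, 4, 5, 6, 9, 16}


Set A = {1, 2, 5, 6, 7, 11, 15, 16, 20} has 9 elements.
Set B = {2, 4, 5, 6, 9, 16} has 6 elements.
|A × B| = |A| × |B| = 9 × 6 = 54

54


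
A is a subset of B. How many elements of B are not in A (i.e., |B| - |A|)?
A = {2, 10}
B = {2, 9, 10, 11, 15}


Set A = {2, 10}, |A| = 2
Set B = {2, 9, 10, 11, 15}, |B| = 5
Since A ⊆ B: B \ A = {9, 11, 15}
|B| - |A| = 5 - 2 = 3

3


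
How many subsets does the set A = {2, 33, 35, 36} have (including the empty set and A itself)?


Set A = {2, 33, 35, 36}
|A| = 4
The power set P(A) contains all subsets of A.
|P(A)| = 2^|A| = 2^4 = 16

16


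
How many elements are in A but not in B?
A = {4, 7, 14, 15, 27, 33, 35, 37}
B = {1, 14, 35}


Set A = {4, 7, 14, 15, 27, 33, 35, 37}
Set B = {1, 14, 35}
A \ B = {4, 7, 15, 27, 33, 37}
|A \ B| = 6

6


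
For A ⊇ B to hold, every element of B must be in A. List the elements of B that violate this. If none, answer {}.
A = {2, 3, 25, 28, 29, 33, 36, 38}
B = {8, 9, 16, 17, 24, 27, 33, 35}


Set A = {2, 3, 25, 28, 29, 33, 36, 38}
Set B = {8, 9, 16, 17, 24, 27, 33, 35}
Check each element of B against A:
8 ∉ A (include), 9 ∉ A (include), 16 ∉ A (include), 17 ∉ A (include), 24 ∉ A (include), 27 ∉ A (include), 33 ∈ A, 35 ∉ A (include)
Elements of B not in A: {8, 9, 16, 17, 24, 27, 35}

{8, 9, 16, 17, 24, 27, 35}


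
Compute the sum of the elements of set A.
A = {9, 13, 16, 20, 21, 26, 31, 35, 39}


Set A = {9, 13, 16, 20, 21, 26, 31, 35, 39}
Sum = 9 + 13 + 16 + 20 + 21 + 26 + 31 + 35 + 39 = 210

210


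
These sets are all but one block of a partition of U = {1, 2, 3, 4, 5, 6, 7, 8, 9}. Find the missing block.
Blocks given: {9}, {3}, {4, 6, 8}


U = {1, 2, 3, 4, 5, 6, 7, 8, 9}
Shown blocks: {9}, {3}, {4, 6, 8}
A partition's blocks are pairwise disjoint and cover U, so the missing block = U \ (union of shown blocks).
Union of shown blocks: {3, 4, 6, 8, 9}
Missing block = U \ (union) = {1, 2, 5, 7}

{1, 2, 5, 7}


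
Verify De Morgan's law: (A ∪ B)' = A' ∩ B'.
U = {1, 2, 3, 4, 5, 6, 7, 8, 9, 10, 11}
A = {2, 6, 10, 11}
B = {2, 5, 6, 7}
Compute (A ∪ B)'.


U = {1, 2, 3, 4, 5, 6, 7, 8, 9, 10, 11}
A = {2, 6, 10, 11}, B = {2, 5, 6, 7}
A ∪ B = {2, 5, 6, 7, 10, 11}
(A ∪ B)' = U \ (A ∪ B) = {1, 3, 4, 8, 9}
Verification via A' ∩ B': A' = {1, 3, 4, 5, 7, 8, 9}, B' = {1, 3, 4, 8, 9, 10, 11}
A' ∩ B' = {1, 3, 4, 8, 9} ✓

{1, 3, 4, 8, 9}


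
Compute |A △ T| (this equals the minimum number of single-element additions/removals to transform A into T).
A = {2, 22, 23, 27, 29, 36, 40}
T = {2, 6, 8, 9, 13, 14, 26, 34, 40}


Set A = {2, 22, 23, 27, 29, 36, 40}
Set T = {2, 6, 8, 9, 13, 14, 26, 34, 40}
Elements to remove from A (in A, not in T): {22, 23, 27, 29, 36} → 5 removals
Elements to add to A (in T, not in A): {6, 8, 9, 13, 14, 26, 34} → 7 additions
Total edits = 5 + 7 = 12

12


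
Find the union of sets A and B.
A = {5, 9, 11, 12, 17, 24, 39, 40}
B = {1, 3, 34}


Set A = {5, 9, 11, 12, 17, 24, 39, 40}
Set B = {1, 3, 34}
A ∪ B includes all elements in either set.
Elements from A: {5, 9, 11, 12, 17, 24, 39, 40}
Elements from B not already included: {1, 3, 34}
A ∪ B = {1, 3, 5, 9, 11, 12, 17, 24, 34, 39, 40}

{1, 3, 5, 9, 11, 12, 17, 24, 34, 39, 40}


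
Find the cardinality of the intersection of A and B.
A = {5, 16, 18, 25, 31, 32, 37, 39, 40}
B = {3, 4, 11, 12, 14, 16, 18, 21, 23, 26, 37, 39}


Set A = {5, 16, 18, 25, 31, 32, 37, 39, 40}
Set B = {3, 4, 11, 12, 14, 16, 18, 21, 23, 26, 37, 39}
A ∩ B = {16, 18, 37, 39}
|A ∩ B| = 4

4


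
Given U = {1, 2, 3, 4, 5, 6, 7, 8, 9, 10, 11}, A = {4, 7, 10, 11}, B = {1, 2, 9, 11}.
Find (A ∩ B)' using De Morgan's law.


U = {1, 2, 3, 4, 5, 6, 7, 8, 9, 10, 11}
A = {4, 7, 10, 11}, B = {1, 2, 9, 11}
A ∩ B = {11}
(A ∩ B)' = U \ (A ∩ B) = {1, 2, 3, 4, 5, 6, 7, 8, 9, 10}
Verification via A' ∪ B': A' = {1, 2, 3, 5, 6, 8, 9}, B' = {3, 4, 5, 6, 7, 8, 10}
A' ∪ B' = {1, 2, 3, 4, 5, 6, 7, 8, 9, 10} ✓

{1, 2, 3, 4, 5, 6, 7, 8, 9, 10}


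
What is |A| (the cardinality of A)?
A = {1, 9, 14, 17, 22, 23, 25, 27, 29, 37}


Set A = {1, 9, 14, 17, 22, 23, 25, 27, 29, 37}
Listing elements: 1, 9, 14, 17, 22, 23, 25, 27, 29, 37
Counting: 10 elements
|A| = 10

10


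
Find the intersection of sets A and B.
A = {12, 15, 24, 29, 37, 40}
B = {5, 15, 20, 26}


Set A = {12, 15, 24, 29, 37, 40}
Set B = {5, 15, 20, 26}
A ∩ B includes only elements in both sets.
Check each element of A against B:
12 ✗, 15 ✓, 24 ✗, 29 ✗, 37 ✗, 40 ✗
A ∩ B = {15}

{15}


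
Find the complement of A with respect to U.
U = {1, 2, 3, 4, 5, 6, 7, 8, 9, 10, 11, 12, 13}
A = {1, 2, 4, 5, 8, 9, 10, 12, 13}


Universal set U = {1, 2, 3, 4, 5, 6, 7, 8, 9, 10, 11, 12, 13}
Set A = {1, 2, 4, 5, 8, 9, 10, 12, 13}
A' = U \ A = elements in U but not in A
Checking each element of U:
1 (in A, exclude), 2 (in A, exclude), 3 (not in A, include), 4 (in A, exclude), 5 (in A, exclude), 6 (not in A, include), 7 (not in A, include), 8 (in A, exclude), 9 (in A, exclude), 10 (in A, exclude), 11 (not in A, include), 12 (in A, exclude), 13 (in A, exclude)
A' = {3, 6, 7, 11}

{3, 6, 7, 11}


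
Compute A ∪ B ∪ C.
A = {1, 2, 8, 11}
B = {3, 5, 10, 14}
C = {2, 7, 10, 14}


Set A = {1, 2, 8, 11}
Set B = {3, 5, 10, 14}
Set C = {2, 7, 10, 14}
First, A ∪ B = {1, 2, 3, 5, 8, 10, 11, 14}
Then, (A ∪ B) ∪ C = {1, 2, 3, 5, 7, 8, 10, 11, 14}

{1, 2, 3, 5, 7, 8, 10, 11, 14}


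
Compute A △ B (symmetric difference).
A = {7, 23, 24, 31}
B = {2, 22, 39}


Set A = {7, 23, 24, 31}
Set B = {2, 22, 39}
A △ B = (A \ B) ∪ (B \ A)
Elements in A but not B: {7, 23, 24, 31}
Elements in B but not A: {2, 22, 39}
A △ B = {2, 7, 22, 23, 24, 31, 39}

{2, 7, 22, 23, 24, 31, 39}


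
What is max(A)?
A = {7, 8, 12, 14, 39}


Set A = {7, 8, 12, 14, 39}
Elements in ascending order: 7, 8, 12, 14, 39
The largest element is 39.

39


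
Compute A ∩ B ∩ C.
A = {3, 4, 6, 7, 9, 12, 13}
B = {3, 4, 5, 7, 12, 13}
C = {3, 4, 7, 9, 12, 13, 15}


Set A = {3, 4, 6, 7, 9, 12, 13}
Set B = {3, 4, 5, 7, 12, 13}
Set C = {3, 4, 7, 9, 12, 13, 15}
First, A ∩ B = {3, 4, 7, 12, 13}
Then, (A ∩ B) ∩ C = {3, 4, 7, 12, 13}

{3, 4, 7, 12, 13}


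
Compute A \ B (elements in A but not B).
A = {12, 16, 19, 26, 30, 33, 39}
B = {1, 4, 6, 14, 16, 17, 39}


Set A = {12, 16, 19, 26, 30, 33, 39}
Set B = {1, 4, 6, 14, 16, 17, 39}
A \ B includes elements in A that are not in B.
Check each element of A:
12 (not in B, keep), 16 (in B, remove), 19 (not in B, keep), 26 (not in B, keep), 30 (not in B, keep), 33 (not in B, keep), 39 (in B, remove)
A \ B = {12, 19, 26, 30, 33}

{12, 19, 26, 30, 33}


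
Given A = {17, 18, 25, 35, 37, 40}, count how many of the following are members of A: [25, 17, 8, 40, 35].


Set A = {17, 18, 25, 35, 37, 40}
Candidates: [25, 17, 8, 40, 35]
Check each candidate:
25 ∈ A, 17 ∈ A, 8 ∉ A, 40 ∈ A, 35 ∈ A
Count of candidates in A: 4

4


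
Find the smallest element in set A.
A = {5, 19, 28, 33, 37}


Set A = {5, 19, 28, 33, 37}
Elements in ascending order: 5, 19, 28, 33, 37
The smallest element is 5.

5


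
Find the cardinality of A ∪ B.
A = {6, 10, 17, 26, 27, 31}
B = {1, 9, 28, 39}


Set A = {6, 10, 17, 26, 27, 31}, |A| = 6
Set B = {1, 9, 28, 39}, |B| = 4
A ∩ B = {}, |A ∩ B| = 0
|A ∪ B| = |A| + |B| - |A ∩ B| = 6 + 4 - 0 = 10

10


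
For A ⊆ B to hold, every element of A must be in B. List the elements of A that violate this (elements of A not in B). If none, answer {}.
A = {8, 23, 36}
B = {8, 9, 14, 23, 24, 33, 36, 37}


Set A = {8, 23, 36}
Set B = {8, 9, 14, 23, 24, 33, 36, 37}
Check each element of A against B:
8 ∈ B, 23 ∈ B, 36 ∈ B
Elements of A not in B: {}

{}


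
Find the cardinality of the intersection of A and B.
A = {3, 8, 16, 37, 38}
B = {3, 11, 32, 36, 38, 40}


Set A = {3, 8, 16, 37, 38}
Set B = {3, 11, 32, 36, 38, 40}
A ∩ B = {3, 38}
|A ∩ B| = 2

2


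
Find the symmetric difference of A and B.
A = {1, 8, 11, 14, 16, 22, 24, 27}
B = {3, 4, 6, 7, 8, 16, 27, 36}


Set A = {1, 8, 11, 14, 16, 22, 24, 27}
Set B = {3, 4, 6, 7, 8, 16, 27, 36}
A △ B = (A \ B) ∪ (B \ A)
Elements in A but not B: {1, 11, 14, 22, 24}
Elements in B but not A: {3, 4, 6, 7, 36}
A △ B = {1, 3, 4, 6, 7, 11, 14, 22, 24, 36}

{1, 3, 4, 6, 7, 11, 14, 22, 24, 36}


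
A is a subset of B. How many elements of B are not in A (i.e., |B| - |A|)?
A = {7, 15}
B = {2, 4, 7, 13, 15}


Set A = {7, 15}, |A| = 2
Set B = {2, 4, 7, 13, 15}, |B| = 5
Since A ⊆ B: B \ A = {2, 4, 13}
|B| - |A| = 5 - 2 = 3

3


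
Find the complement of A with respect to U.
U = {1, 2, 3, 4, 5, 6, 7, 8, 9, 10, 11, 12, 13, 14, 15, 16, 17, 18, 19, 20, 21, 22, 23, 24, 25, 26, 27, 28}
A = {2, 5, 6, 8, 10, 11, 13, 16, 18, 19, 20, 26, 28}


Universal set U = {1, 2, 3, 4, 5, 6, 7, 8, 9, 10, 11, 12, 13, 14, 15, 16, 17, 18, 19, 20, 21, 22, 23, 24, 25, 26, 27, 28}
Set A = {2, 5, 6, 8, 10, 11, 13, 16, 18, 19, 20, 26, 28}
A' = U \ A = elements in U but not in A
Checking each element of U:
1 (not in A, include), 2 (in A, exclude), 3 (not in A, include), 4 (not in A, include), 5 (in A, exclude), 6 (in A, exclude), 7 (not in A, include), 8 (in A, exclude), 9 (not in A, include), 10 (in A, exclude), 11 (in A, exclude), 12 (not in A, include), 13 (in A, exclude), 14 (not in A, include), 15 (not in A, include), 16 (in A, exclude), 17 (not in A, include), 18 (in A, exclude), 19 (in A, exclude), 20 (in A, exclude), 21 (not in A, include), 22 (not in A, include), 23 (not in A, include), 24 (not in A, include), 25 (not in A, include), 26 (in A, exclude), 27 (not in A, include), 28 (in A, exclude)
A' = {1, 3, 4, 7, 9, 12, 14, 15, 17, 21, 22, 23, 24, 25, 27}

{1, 3, 4, 7, 9, 12, 14, 15, 17, 21, 22, 23, 24, 25, 27}


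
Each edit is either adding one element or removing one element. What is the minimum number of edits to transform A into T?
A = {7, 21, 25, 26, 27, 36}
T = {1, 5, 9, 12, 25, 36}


Set A = {7, 21, 25, 26, 27, 36}
Set T = {1, 5, 9, 12, 25, 36}
Elements to remove from A (in A, not in T): {7, 21, 26, 27} → 4 removals
Elements to add to A (in T, not in A): {1, 5, 9, 12} → 4 additions
Total edits = 4 + 4 = 8

8


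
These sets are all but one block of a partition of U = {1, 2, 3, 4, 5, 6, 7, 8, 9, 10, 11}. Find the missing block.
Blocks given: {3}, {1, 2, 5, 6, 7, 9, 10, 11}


U = {1, 2, 3, 4, 5, 6, 7, 8, 9, 10, 11}
Shown blocks: {3}, {1, 2, 5, 6, 7, 9, 10, 11}
A partition's blocks are pairwise disjoint and cover U, so the missing block = U \ (union of shown blocks).
Union of shown blocks: {1, 2, 3, 5, 6, 7, 9, 10, 11}
Missing block = U \ (union) = {4, 8}

{4, 8}


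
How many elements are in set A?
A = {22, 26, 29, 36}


Set A = {22, 26, 29, 36}
Listing elements: 22, 26, 29, 36
Counting: 4 elements
|A| = 4

4


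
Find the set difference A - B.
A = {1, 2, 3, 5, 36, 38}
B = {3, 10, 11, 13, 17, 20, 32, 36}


Set A = {1, 2, 3, 5, 36, 38}
Set B = {3, 10, 11, 13, 17, 20, 32, 36}
A \ B includes elements in A that are not in B.
Check each element of A:
1 (not in B, keep), 2 (not in B, keep), 3 (in B, remove), 5 (not in B, keep), 36 (in B, remove), 38 (not in B, keep)
A \ B = {1, 2, 5, 38}

{1, 2, 5, 38}


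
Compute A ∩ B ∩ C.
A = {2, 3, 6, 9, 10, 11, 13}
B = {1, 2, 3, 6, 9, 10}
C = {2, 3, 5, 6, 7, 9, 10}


Set A = {2, 3, 6, 9, 10, 11, 13}
Set B = {1, 2, 3, 6, 9, 10}
Set C = {2, 3, 5, 6, 7, 9, 10}
First, A ∩ B = {2, 3, 6, 9, 10}
Then, (A ∩ B) ∩ C = {2, 3, 6, 9, 10}

{2, 3, 6, 9, 10}


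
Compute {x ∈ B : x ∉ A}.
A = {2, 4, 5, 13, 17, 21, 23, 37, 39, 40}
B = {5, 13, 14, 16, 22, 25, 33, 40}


Set A = {2, 4, 5, 13, 17, 21, 23, 37, 39, 40}
Set B = {5, 13, 14, 16, 22, 25, 33, 40}
Check each element of B against A:
5 ∈ A, 13 ∈ A, 14 ∉ A (include), 16 ∉ A (include), 22 ∉ A (include), 25 ∉ A (include), 33 ∉ A (include), 40 ∈ A
Elements of B not in A: {14, 16, 22, 25, 33}

{14, 16, 22, 25, 33}


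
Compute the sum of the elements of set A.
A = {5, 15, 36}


Set A = {5, 15, 36}
Sum = 5 + 15 + 36 = 56

56


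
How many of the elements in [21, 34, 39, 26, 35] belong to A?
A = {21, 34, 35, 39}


Set A = {21, 34, 35, 39}
Candidates: [21, 34, 39, 26, 35]
Check each candidate:
21 ∈ A, 34 ∈ A, 39 ∈ A, 26 ∉ A, 35 ∈ A
Count of candidates in A: 4

4


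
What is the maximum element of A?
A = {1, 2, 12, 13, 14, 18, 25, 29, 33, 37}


Set A = {1, 2, 12, 13, 14, 18, 25, 29, 33, 37}
Elements in ascending order: 1, 2, 12, 13, 14, 18, 25, 29, 33, 37
The largest element is 37.

37


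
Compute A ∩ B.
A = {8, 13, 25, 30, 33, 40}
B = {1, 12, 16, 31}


Set A = {8, 13, 25, 30, 33, 40}
Set B = {1, 12, 16, 31}
A ∩ B includes only elements in both sets.
Check each element of A against B:
8 ✗, 13 ✗, 25 ✗, 30 ✗, 33 ✗, 40 ✗
A ∩ B = {}

{}


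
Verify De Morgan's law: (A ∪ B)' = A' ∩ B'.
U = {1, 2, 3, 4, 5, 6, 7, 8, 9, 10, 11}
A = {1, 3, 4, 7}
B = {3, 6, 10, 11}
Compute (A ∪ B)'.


U = {1, 2, 3, 4, 5, 6, 7, 8, 9, 10, 11}
A = {1, 3, 4, 7}, B = {3, 6, 10, 11}
A ∪ B = {1, 3, 4, 6, 7, 10, 11}
(A ∪ B)' = U \ (A ∪ B) = {2, 5, 8, 9}
Verification via A' ∩ B': A' = {2, 5, 6, 8, 9, 10, 11}, B' = {1, 2, 4, 5, 7, 8, 9}
A' ∩ B' = {2, 5, 8, 9} ✓

{2, 5, 8, 9}


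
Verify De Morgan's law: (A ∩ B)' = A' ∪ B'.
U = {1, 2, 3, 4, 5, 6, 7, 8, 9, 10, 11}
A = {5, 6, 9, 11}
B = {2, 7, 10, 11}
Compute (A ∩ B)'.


U = {1, 2, 3, 4, 5, 6, 7, 8, 9, 10, 11}
A = {5, 6, 9, 11}, B = {2, 7, 10, 11}
A ∩ B = {11}
(A ∩ B)' = U \ (A ∩ B) = {1, 2, 3, 4, 5, 6, 7, 8, 9, 10}
Verification via A' ∪ B': A' = {1, 2, 3, 4, 7, 8, 10}, B' = {1, 3, 4, 5, 6, 8, 9}
A' ∪ B' = {1, 2, 3, 4, 5, 6, 7, 8, 9, 10} ✓

{1, 2, 3, 4, 5, 6, 7, 8, 9, 10}


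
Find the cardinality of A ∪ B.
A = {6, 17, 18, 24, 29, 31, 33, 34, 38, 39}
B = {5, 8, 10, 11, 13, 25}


Set A = {6, 17, 18, 24, 29, 31, 33, 34, 38, 39}, |A| = 10
Set B = {5, 8, 10, 11, 13, 25}, |B| = 6
A ∩ B = {}, |A ∩ B| = 0
|A ∪ B| = |A| + |B| - |A ∩ B| = 10 + 6 - 0 = 16

16
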